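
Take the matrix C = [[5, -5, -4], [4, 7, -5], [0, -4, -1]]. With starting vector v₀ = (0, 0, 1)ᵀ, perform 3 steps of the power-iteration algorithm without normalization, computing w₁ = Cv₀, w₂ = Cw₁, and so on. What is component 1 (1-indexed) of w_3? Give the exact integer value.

w1 = Cv₀ = (5·0 + (-5)·0 + (-4)·1; 4·0 + 7·0 + (-5)·1; 0·0 + (-4)·0 + (-1)·1) = (-4, -5, -1)
w2 = Cw1 = (5·(-4) + (-5)·(-5) + (-4)·(-1); 4·(-4) + 7·(-5) + (-5)·(-1); 0·(-4) + (-4)·(-5) + (-1)·(-1)) = (9, -46, 21)
w3 = Cw2 = (191, -391, 163)
The requested component of w3 is 191.

191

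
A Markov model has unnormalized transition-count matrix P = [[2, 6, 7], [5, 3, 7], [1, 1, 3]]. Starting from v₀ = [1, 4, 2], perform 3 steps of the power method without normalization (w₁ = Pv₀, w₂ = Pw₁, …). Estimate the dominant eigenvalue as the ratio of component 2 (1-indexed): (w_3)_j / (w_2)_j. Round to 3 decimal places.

9.603

w1 = Pv₀ = (40, 31, 11)
w2 = Pw1 = (343, 370, 104)
w3 = Pw2 = (3634, 3553, 1025)
Ratio at component: 3553 / 370 = 9.603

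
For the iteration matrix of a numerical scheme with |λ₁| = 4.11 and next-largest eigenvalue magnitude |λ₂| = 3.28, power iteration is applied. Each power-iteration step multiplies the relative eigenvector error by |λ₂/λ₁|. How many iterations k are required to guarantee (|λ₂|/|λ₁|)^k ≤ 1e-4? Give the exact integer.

|λ₂/λ₁| = 3.28/4.11 = 0.79805
Need k ≥ ln(1e-4) / ln(0.79805) = -9.2103 / -0.2256 ≈ 40.830
Smallest integer k satisfying the bound: 41

41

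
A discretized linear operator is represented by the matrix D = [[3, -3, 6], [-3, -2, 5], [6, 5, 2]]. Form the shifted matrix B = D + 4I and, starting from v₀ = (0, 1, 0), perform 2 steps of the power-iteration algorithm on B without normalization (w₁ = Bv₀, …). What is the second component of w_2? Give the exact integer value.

B = D + 4I has rows (7, -3, 6); (-3, 2, 5); (6, 5, 6)
w1 = Bv₀ = (7·0 + (-3)·1 + 6·0; (-3)·0 + 2·1 + 5·0; 6·0 + 5·1 + 6·0) = (-3, 2, 5)
w2 = Bw1 = (7·(-3) + (-3)·2 + 6·5; (-3)·(-3) + 2·2 + 5·5; 6·(-3) + 5·2 + 6·5) = (3, 38, 22)
Requested component of w2: 38

38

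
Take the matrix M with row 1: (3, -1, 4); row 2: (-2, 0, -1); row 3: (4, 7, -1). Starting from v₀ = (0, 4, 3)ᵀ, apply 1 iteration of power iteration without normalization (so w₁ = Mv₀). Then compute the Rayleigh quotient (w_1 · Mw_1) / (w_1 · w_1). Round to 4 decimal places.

w1 = Mv₀ = (8, -3, 25)
Mw1 = (127, -41, -14)
w1·Mw1 = 8·127 + (-3)·(-41) + 25·(-14) = 789; w1·w1 = 8·8 + (-3)·(-3) + 25·25 = 698
λ ≈ 789/698 = 1.1304

1.1304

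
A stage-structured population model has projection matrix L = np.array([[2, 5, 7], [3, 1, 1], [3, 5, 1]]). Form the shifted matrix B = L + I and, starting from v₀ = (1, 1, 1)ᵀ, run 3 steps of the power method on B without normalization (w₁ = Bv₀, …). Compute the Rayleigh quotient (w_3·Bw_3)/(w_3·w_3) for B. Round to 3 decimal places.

B = L + I has rows (3, 5, 7); (3, 2, 1); (3, 5, 2)
w1 = Bv₀ = (3·1 + 5·1 + 7·1; 3·1 + 2·1 + 1·1; 3·1 + 5·1 + 2·1) = (15, 6, 10)
w2 = Bw1 = (3·15 + 5·6 + 7·10; 3·15 + 2·6 + 1·10; 3·15 + 5·6 + 2·10) = (145, 67, 95)
w3 = Bw2 = (1435, 664, 960)
Bw3 = (14345, 6593, 9545)
w3·Bw3 = 34126027; w3·w3 = 3421721; μ ≈ 34126027/3421721 = 9.973

9.973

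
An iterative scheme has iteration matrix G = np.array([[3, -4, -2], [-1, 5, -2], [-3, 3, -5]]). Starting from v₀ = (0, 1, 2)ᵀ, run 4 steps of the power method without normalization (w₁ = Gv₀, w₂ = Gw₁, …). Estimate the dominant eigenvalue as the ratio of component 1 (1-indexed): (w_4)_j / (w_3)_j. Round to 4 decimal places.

w1 = Gv₀ = (-8, 1, -7)
w2 = Gw1 = (-14, 27, 62)
w3 = Gw2 = (-274, 25, -187)
w4 = Gw3 = (-548, 773, 1832)
Ratio at component: -548 / -274 = 2.0000

λ ≈ 2.0000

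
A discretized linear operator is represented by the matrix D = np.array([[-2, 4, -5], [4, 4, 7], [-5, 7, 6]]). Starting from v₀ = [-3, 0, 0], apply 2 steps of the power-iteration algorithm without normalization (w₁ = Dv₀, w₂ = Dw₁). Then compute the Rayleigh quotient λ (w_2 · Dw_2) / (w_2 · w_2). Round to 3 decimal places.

w1 = Dv₀ = (6, -12, 15)
w2 = Dw1 = (-135, 81, -24)
Dw2 = (714, -384, 1098)
w2·Dw2 = (-135)·714 + 81·(-384) + (-24)·1098 = -153846; w2·w2 = (-135)·(-135) + 81·81 + (-24)·(-24) = 25362
λ ≈ -153846/25362 = -6.066

λ ≈ -6.066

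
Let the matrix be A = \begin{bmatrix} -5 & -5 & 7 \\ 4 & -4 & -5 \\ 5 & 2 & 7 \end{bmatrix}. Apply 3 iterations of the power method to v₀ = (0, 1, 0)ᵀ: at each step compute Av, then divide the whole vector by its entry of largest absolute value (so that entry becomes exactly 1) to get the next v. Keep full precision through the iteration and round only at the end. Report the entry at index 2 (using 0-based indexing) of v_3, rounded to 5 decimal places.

Av0 = (-5.000000, -4.000000, 2.000000); divide by -5.000000 → v1 = (1.000000, 0.800000, -0.400000)
Av1 = (-11.800000, 2.800000, 3.800000); divide by -11.800000 → v2 = (1.000000, -0.237288, -0.322034)
Av2 = (-6.067797, 6.559322, 2.271186); divide by 6.559322 → v3 = (-0.925065, 1.000000, 0.346253)
Requested entry of v3: 134/387 = 0.34625

0.34625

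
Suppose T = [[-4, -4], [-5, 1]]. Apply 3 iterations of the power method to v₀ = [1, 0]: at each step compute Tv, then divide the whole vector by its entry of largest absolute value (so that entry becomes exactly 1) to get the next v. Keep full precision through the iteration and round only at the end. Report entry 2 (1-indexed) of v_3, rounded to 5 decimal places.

Tv0 = (-4.000000, -5.000000); divide by -5.000000 → v1 = (0.800000, 1.000000)
Tv1 = (-7.200000, -3.000000); divide by -7.200000 → v2 = (1.000000, 0.416667)
Tv2 = (-5.666667, -4.583333); divide by -5.666667 → v3 = (1.000000, 0.808824)
Requested entry of v3: -165/-204 = 0.80882

0.80882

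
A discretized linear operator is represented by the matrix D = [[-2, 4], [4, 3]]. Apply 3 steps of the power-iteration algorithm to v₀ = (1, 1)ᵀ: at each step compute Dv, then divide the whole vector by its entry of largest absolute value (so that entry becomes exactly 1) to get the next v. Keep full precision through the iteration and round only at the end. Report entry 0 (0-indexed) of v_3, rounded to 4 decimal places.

Dv0 = (2.00000, 7.00000); divide by 7.00000 → v1 = (0.28571, 1.00000)
Dv1 = (3.42857, 4.14286); divide by 4.14286 → v2 = (0.82759, 1.00000)
Dv2 = (2.34483, 6.31034); divide by 6.31034 → v3 = (0.37158, 1.00000)
Requested entry of v3: 68/183 = 0.3716

0.3716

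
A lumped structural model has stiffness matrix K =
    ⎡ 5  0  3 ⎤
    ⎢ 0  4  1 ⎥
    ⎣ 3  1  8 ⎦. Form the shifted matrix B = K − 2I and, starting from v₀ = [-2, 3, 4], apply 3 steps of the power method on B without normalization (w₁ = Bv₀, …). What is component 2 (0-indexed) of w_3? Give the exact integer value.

1208

B = K − 2I has rows (3, 0, 3); (0, 2, 1); (3, 1, 6)
w1 = Bv₀ = (3·(-2) + 0·3 + 3·4; 0·(-2) + 2·3 + 1·4; 3·(-2) + 1·3 + 6·4) = (6, 10, 21)
w2 = Bw1 = (3·6 + 0·10 + 3·21; 0·6 + 2·10 + 1·21; 3·6 + 1·10 + 6·21) = (81, 41, 154)
w3 = Bw2 = (705, 236, 1208)
Requested component of w3: 1208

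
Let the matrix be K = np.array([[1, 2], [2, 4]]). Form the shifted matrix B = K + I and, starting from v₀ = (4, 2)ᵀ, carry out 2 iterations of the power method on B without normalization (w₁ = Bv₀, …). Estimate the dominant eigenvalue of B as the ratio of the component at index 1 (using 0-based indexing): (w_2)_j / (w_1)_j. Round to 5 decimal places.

B = K + I has rows (2, 2); (2, 5)
w1 = Bv₀ = (2·4 + 2·2; 2·4 + 5·2) = (12, 18)
w2 = Bw1 = (2·12 + 2·18; 2·12 + 5·18) = (60, 114)
Ratio: 114/18 = 6.33333

μ ≈ 6.33333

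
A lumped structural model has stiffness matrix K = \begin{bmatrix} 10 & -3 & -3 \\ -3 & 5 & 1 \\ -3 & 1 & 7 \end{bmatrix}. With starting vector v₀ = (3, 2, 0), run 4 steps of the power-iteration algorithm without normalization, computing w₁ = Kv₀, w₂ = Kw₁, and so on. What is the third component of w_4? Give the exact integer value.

-22566

w1 = Kv₀ = (24, 1, -7)
w2 = Kw1 = (258, -74, -120)
w3 = Kw2 = (3162, -1264, -1688)
w4 = Kw3 = (40476, -17494, -22566)
The requested component of w4 is -22566.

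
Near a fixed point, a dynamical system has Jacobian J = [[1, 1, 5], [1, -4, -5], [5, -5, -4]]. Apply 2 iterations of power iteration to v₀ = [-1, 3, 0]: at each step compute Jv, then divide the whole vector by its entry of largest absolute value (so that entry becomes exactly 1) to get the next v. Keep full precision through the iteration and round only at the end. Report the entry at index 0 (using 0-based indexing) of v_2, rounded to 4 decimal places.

Jv0 = (2.00000, -13.00000, -20.00000); divide by -20.00000 → v1 = (-0.10000, 0.65000, 1.00000)
Jv1 = (5.55000, -7.70000, -7.75000); divide by -7.75000 → v2 = (-0.71613, 0.99355, 1.00000)
Requested entry of v2: -111/155 = -0.7161

-0.7161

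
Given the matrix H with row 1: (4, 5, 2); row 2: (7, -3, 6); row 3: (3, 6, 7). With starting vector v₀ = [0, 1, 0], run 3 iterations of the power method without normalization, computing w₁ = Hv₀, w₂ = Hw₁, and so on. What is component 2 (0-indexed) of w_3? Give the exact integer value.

804

w1 = Hv₀ = (4·0 + 5·1 + 2·0; 7·0 + (-3)·1 + 6·0; 3·0 + 6·1 + 7·0) = (5, -3, 6)
w2 = Hw1 = (4·5 + 5·(-3) + 2·6; 7·5 + (-3)·(-3) + 6·6; 3·5 + 6·(-3) + 7·6) = (17, 80, 39)
w3 = Hw2 = (546, 113, 804)
The requested component of w3 is 804.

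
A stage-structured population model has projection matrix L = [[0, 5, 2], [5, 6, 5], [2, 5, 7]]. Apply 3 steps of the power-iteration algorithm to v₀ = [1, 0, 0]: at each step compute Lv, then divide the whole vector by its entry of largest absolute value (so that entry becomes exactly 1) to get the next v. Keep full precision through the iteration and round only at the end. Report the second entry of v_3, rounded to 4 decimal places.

Lv0 = (0.00000, 5.00000, 2.00000); divide by 5.00000 → v1 = (0.00000, 1.00000, 0.40000)
Lv1 = (5.80000, 8.00000, 7.80000); divide by 8.00000 → v2 = (0.72500, 1.00000, 0.97500)
Lv2 = (6.95000, 14.50000, 13.27500); divide by 14.50000 → v3 = (0.47931, 1.00000, 0.91552)
Requested entry of v3: 580/580 = 1.0000

1.0000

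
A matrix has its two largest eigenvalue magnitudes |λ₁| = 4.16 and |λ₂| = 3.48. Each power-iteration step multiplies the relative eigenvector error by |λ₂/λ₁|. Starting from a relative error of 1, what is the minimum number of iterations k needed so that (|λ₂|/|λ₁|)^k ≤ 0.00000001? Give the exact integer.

104

|λ₂/λ₁| = 3.48/4.16 = 0.83654
Need k ≥ ln(0.00000001) / ln(0.83654) = -18.4207 / -0.1785 ≈ 103.207
Smallest integer k satisfying the bound: 104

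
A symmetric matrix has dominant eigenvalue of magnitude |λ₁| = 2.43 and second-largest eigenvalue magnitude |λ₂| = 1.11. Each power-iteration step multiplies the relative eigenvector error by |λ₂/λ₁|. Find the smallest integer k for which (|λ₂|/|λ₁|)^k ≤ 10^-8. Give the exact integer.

24

|λ₂/λ₁| = 1.11/2.43 = 0.45679
Need k ≥ ln(10^-8) / ln(0.45679) = -18.4207 / -0.7835 ≈ 23.510
Smallest integer k satisfying the bound: 24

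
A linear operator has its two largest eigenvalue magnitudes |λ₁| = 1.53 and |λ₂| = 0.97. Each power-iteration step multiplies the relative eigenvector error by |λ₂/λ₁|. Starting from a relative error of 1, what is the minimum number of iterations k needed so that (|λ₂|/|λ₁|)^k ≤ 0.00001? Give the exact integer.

|λ₂/λ₁| = 0.97/1.53 = 0.63399
Need k ≥ ln(0.00001) / ln(0.63399) = -11.5129 / -0.4557 ≈ 25.263
Smallest integer k satisfying the bound: 26

26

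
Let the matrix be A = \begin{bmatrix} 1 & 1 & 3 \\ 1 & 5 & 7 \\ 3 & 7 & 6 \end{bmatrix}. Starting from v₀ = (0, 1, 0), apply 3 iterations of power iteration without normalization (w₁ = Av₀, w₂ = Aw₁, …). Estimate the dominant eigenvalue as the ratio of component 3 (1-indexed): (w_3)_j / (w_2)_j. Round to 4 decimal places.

λ ≈ 13.5750

w1 = Av₀ = (1·0 + 1·1 + 3·0; 1·0 + 5·1 + 7·0; 3·0 + 7·1 + 6·0) = (1, 5, 7)
w2 = Aw1 = (1·1 + 1·5 + 3·7; 1·1 + 5·5 + 7·7; 3·1 + 7·5 + 6·7) = (27, 75, 80)
w3 = Aw2 = (342, 962, 1086)
Ratio at component: 1086 / 80 = 13.5750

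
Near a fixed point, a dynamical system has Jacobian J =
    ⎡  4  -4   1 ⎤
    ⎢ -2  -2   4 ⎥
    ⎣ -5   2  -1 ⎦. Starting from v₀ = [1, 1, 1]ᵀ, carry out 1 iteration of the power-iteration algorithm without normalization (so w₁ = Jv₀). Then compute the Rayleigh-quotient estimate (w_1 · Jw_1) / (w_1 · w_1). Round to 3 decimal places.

w1 = Jv₀ = (4·1 + (-4)·1 + 1·1; (-2)·1 + (-2)·1 + 4·1; (-5)·1 + 2·1 + (-1)·1) = (1, 0, -4)
Jw1 = (0, -18, -1)
w1·Jw1 = 1·0 + 0·(-18) + (-4)·(-1) = 4; w1·w1 = 1·1 + 0·0 + (-4)·(-4) = 17
λ ≈ 4/17 = 0.235

λ ≈ 0.235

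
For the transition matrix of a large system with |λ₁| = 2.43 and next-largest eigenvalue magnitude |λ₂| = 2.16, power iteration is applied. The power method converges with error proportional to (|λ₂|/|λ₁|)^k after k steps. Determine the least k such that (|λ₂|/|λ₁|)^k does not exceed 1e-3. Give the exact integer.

59

|λ₂/λ₁| = 2.16/2.43 = 0.88889
Need k ≥ ln(1e-3) / ln(0.88889) = -6.9078 / -0.1178 ≈ 58.648
Smallest integer k satisfying the bound: 59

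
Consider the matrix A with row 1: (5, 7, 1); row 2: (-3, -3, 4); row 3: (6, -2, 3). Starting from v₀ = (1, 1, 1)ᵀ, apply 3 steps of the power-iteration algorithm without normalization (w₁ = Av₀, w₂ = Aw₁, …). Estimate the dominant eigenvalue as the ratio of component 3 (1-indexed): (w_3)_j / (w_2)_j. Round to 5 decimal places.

w1 = Av₀ = (5·1 + 7·1 + 1·1; (-3)·1 + (-3)·1 + 4·1; 6·1 + (-2)·1 + 3·1) = (13, -2, 7)
w2 = Aw1 = (5·13 + 7·(-2) + 1·7; (-3)·13 + (-3)·(-2) + 4·7; 6·13 + (-2)·(-2) + 3·7) = (58, -5, 103)
w3 = Aw2 = (358, 253, 667)
Ratio at component: 667 / 103 = 6.47573

λ ≈ 6.47573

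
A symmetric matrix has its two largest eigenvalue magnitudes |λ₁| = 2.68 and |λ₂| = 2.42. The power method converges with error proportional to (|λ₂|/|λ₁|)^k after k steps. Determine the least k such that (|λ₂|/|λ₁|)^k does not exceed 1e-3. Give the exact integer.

68

|λ₂/λ₁| = 2.42/2.68 = 0.90299
Need k ≥ ln(1e-3) / ln(0.90299) = -6.9078 / -0.1020 ≈ 67.690
Smallest integer k satisfying the bound: 68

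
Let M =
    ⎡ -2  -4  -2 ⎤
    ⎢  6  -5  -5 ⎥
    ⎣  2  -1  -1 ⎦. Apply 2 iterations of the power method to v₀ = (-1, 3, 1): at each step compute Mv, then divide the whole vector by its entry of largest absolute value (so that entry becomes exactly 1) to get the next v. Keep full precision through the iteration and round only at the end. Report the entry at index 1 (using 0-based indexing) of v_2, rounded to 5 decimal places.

Mv0 = (-12.000000, -26.000000, -6.000000); divide by -26.000000 → v1 = (0.461538, 1.000000, 0.230769)
Mv1 = (-5.384615, -3.384615, -0.307692); divide by -5.384615 → v2 = (1.000000, 0.628571, 0.057143)
Requested entry of v2: 88/140 = 0.62857

0.62857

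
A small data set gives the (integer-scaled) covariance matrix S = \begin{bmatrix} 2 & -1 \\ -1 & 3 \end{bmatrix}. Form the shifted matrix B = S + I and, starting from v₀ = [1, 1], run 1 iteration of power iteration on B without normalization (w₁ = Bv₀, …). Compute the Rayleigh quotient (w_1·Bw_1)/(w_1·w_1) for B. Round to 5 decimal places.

B = S + I has rows (3, -1); (-1, 4)
w1 = Bv₀ = (2, 3)
Bw1 = (3, 10)
w1·Bw1 = 36; w1·w1 = 13; μ ≈ 36/13 = 2.76923

2.76923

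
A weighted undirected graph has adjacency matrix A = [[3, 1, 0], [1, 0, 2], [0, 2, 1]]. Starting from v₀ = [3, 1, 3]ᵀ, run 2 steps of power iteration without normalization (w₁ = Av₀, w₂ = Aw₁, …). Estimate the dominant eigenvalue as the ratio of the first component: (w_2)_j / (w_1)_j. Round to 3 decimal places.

λ ≈ 3.900

w1 = Av₀ = (3·3 + 1·1 + 0·3; 1·3 + 0·1 + 2·3; 0·3 + 2·1 + 1·3) = (10, 9, 5)
w2 = Aw1 = (3·10 + 1·9 + 0·5; 1·10 + 0·9 + 2·5; 0·10 + 2·9 + 1·5) = (39, 20, 23)
Ratio at component: 39 / 10 = 3.900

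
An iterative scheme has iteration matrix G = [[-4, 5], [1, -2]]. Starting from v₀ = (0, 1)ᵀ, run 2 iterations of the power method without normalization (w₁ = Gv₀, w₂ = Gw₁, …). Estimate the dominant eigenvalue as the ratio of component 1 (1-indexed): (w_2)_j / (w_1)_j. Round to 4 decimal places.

w1 = Gv₀ = ((-4)·0 + 5·1; 1·0 + (-2)·1) = (5, -2)
w2 = Gw1 = ((-4)·5 + 5·(-2); 1·5 + (-2)·(-2)) = (-30, 9)
Ratio at component: -30 / 5 = -6.0000

λ ≈ -6.0000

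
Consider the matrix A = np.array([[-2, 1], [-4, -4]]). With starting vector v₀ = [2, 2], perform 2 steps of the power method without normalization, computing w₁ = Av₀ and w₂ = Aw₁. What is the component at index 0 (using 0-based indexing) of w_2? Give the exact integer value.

-12

w1 = Av₀ = ((-2)·2 + 1·2; (-4)·2 + (-4)·2) = (-2, -16)
w2 = Aw1 = ((-2)·(-2) + 1·(-16); (-4)·(-2) + (-4)·(-16)) = (-12, 72)
The requested component of w2 is -12.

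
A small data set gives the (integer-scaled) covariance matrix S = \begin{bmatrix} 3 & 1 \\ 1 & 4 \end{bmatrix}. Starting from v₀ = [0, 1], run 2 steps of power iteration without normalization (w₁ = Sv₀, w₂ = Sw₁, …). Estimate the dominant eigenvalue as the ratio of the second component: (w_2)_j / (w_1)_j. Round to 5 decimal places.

w1 = Sv₀ = (3·0 + 1·1; 1·0 + 4·1) = (1, 4)
w2 = Sw1 = (3·1 + 1·4; 1·1 + 4·4) = (7, 17)
Ratio at component: 17 / 4 = 4.25000

4.25000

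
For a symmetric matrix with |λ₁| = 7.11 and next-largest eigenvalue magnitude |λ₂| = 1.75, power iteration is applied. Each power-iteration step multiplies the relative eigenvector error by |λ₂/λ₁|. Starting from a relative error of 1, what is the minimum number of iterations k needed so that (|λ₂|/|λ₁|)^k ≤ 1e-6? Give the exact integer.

10

|λ₂/λ₁| = 1.75/7.11 = 0.24613
Need k ≥ ln(1e-6) / ln(0.24613) = -13.8155 / -1.4019 ≈ 9.855
Smallest integer k satisfying the bound: 10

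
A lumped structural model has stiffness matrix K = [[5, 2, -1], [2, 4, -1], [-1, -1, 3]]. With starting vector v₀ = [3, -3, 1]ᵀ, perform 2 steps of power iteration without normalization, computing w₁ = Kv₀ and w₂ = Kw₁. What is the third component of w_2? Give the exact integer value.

w1 = Kv₀ = (8, -7, 3)
w2 = Kw1 = (23, -15, 8)
The requested component of w2 is 8.

8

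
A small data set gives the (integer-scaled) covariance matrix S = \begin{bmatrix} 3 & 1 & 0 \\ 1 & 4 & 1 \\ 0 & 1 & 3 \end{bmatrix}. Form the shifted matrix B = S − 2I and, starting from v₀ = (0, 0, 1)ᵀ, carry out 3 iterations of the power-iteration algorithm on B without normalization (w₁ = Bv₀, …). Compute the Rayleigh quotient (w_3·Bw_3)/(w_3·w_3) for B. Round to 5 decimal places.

B = S − 2I has rows (1, 1, 0); (1, 2, 1); (0, 1, 1)
w1 = Bv₀ = (1·0 + 1·0 + 0·1; 1·0 + 2·0 + 1·1; 0·0 + 1·0 + 1·1) = (0, 1, 1)
w2 = Bw1 = (1·0 + 1·1 + 0·1; 1·0 + 2·1 + 1·1; 0·0 + 1·1 + 1·1) = (1, 3, 2)
w3 = Bw2 = (4, 9, 5)
Bw3 = (13, 27, 14)
w3·Bw3 = 365; w3·w3 = 122; μ ≈ 365/122 = 2.99180

2.99180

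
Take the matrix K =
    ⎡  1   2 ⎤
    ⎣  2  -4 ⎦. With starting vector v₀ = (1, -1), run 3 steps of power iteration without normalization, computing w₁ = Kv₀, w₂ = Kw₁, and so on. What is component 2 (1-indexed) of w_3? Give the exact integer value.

126

w1 = Kv₀ = (1·1 + 2·(-1); 2·1 + (-4)·(-1)) = (-1, 6)
w2 = Kw1 = (1·(-1) + 2·6; 2·(-1) + (-4)·6) = (11, -26)
w3 = Kw2 = (-41, 126)
The requested component of w3 is 126.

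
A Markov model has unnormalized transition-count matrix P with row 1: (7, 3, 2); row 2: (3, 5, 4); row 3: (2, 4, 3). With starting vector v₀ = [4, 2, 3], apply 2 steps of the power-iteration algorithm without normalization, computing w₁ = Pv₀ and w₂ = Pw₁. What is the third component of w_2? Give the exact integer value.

w1 = Pv₀ = (7·4 + 3·2 + 2·3; 3·4 + 5·2 + 4·3; 2·4 + 4·2 + 3·3) = (40, 34, 25)
w2 = Pw1 = (7·40 + 3·34 + 2·25; 3·40 + 5·34 + 4·25; 2·40 + 4·34 + 3·25) = (432, 390, 291)
The requested component of w2 is 291.

291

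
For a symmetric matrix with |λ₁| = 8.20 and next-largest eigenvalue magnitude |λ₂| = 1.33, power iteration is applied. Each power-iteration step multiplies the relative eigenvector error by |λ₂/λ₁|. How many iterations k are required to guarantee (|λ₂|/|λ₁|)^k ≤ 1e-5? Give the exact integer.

|λ₂/λ₁| = 1.33/8.20 = 0.16220
Need k ≥ ln(1e-5) / ln(0.16220) = -11.5129 / -1.8190 ≈ 6.329
Smallest integer k satisfying the bound: 7

7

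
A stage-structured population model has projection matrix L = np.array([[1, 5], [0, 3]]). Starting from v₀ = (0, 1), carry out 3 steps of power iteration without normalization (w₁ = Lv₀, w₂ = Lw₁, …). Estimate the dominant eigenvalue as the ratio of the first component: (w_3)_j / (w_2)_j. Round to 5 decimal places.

w1 = Lv₀ = (5, 3)
w2 = Lw1 = (20, 9)
w3 = Lw2 = (65, 27)
Ratio at component: 65 / 20 = 3.25000

3.25000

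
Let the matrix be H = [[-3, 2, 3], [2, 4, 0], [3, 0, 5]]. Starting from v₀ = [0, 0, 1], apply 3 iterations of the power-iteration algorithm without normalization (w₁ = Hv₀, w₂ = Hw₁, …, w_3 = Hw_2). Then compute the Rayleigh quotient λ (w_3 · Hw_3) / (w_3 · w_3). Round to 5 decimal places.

w1 = Hv₀ = ((-3)·0 + 2·0 + 3·1; 2·0 + 4·0 + 0·1; 3·0 + 0·0 + 5·1) = (3, 0, 5)
w2 = Hw1 = ((-3)·3 + 2·0 + 3·5; 2·3 + 4·0 + 0·5; 3·3 + 0·0 + 5·5) = (6, 6, 34)
w3 = Hw2 = (96, 36, 188)
Hw3 = (348, 336, 1228)
w3·Hw3 = 96·348 + 36·336 + 188·1228 = 276368; w3·w3 = 96·96 + 36·36 + 188·188 = 45856
λ ≈ 276368/45856 = 6.02687

λ ≈ 6.02687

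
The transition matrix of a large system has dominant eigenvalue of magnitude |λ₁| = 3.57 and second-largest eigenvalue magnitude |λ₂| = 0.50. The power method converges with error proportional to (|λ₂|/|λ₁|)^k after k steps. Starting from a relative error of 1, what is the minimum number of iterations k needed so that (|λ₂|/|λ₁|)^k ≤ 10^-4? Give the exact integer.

5

|λ₂/λ₁| = 0.50/3.57 = 0.14006
Need k ≥ ln(10^-4) / ln(0.14006) = -9.2103 / -1.9657 ≈ 4.685
Smallest integer k satisfying the bound: 5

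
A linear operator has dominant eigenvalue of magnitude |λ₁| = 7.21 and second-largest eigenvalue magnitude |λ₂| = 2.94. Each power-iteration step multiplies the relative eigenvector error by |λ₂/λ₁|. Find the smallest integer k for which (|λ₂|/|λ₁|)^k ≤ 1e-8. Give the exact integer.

|λ₂/λ₁| = 2.94/7.21 = 0.40777
Need k ≥ ln(1e-8) / ln(0.40777) = -18.4207 / -0.8971 ≈ 20.535
Smallest integer k satisfying the bound: 21

21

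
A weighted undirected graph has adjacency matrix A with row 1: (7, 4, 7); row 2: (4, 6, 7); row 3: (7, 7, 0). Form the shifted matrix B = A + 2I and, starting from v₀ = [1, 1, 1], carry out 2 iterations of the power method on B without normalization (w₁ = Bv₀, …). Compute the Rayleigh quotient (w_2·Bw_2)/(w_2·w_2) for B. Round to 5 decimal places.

B = A + 2I has rows (9, 4, 7); (4, 8, 7); (7, 7, 2)
w1 = Bv₀ = (9·1 + 4·1 + 7·1; 4·1 + 8·1 + 7·1; 7·1 + 7·1 + 2·1) = (20, 19, 16)
w2 = Bw1 = (9·20 + 4·19 + 7·16; 4·20 + 8·19 + 7·16; 7·20 + 7·19 + 2·16) = (368, 344, 305)
Bw2 = (6823, 6359, 5594)
w2·Bw2 = 6404530; w2·w2 = 346785; μ ≈ 6404530/346785 = 18.46830

18.46830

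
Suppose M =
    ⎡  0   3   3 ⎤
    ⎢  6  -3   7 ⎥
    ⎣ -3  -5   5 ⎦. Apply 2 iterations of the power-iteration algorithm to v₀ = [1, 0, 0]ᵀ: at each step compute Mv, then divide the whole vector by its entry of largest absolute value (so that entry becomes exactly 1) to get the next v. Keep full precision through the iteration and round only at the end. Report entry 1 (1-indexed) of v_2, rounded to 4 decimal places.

-0.2000

Mv0 = (0.00000, 6.00000, -3.00000); divide by 6.00000 → v1 = (0.00000, 1.00000, -0.50000)
Mv1 = (1.50000, -6.50000, -7.50000); divide by -7.50000 → v2 = (-0.20000, 0.86667, 1.00000)
Requested entry of v2: 9/-45 = -0.2000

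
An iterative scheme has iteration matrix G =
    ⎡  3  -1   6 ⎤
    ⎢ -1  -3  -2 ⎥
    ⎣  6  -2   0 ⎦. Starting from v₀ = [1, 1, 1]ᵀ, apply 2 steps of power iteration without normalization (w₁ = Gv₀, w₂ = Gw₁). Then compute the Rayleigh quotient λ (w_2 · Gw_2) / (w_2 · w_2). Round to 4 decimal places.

w1 = Gv₀ = (3·1 + (-1)·1 + 6·1; (-1)·1 + (-3)·1 + (-2)·1; 6·1 + (-2)·1 + 0·1) = (8, -6, 4)
w2 = Gw1 = (3·8 + (-1)·(-6) + 6·4; (-1)·8 + (-3)·(-6) + (-2)·4; 6·8 + (-2)·(-6) + 0·4) = (54, 2, 60)
Gw2 = (520, -180, 320)
w2·Gw2 = 54·520 + 2·(-180) + 60·320 = 46920; w2·w2 = 54·54 + 2·2 + 60·60 = 6520
λ ≈ 46920/6520 = 7.1963

7.1963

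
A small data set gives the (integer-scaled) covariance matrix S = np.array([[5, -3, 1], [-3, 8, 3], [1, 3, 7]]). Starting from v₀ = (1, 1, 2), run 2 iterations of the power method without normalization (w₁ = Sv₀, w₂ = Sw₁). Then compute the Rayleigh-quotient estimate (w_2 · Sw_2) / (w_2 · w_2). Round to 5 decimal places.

10.25838

w1 = Sv₀ = (4, 11, 18)
w2 = Sw1 = (5, 130, 163)
Sw2 = (-202, 1514, 1536)
w2·Sw2 = 5·(-202) + 130·1514 + 163·1536 = 446178; w2·w2 = 5·5 + 130·130 + 163·163 = 43494
λ ≈ 446178/43494 = 10.25838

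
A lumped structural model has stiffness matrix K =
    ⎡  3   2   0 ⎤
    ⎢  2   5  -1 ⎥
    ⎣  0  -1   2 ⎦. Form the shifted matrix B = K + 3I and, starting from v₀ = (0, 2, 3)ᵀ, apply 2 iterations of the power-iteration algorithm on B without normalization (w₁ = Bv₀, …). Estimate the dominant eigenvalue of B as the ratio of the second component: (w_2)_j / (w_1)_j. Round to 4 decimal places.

B = K + 3I has rows (6, 2, 0); (2, 8, -1); (0, -1, 5)
w1 = Bv₀ = (6·0 + 2·2 + 0·3; 2·0 + 8·2 + (-1)·3; 0·0 + (-1)·2 + 5·3) = (4, 13, 13)
w2 = Bw1 = (6·4 + 2·13 + 0·13; 2·4 + 8·13 + (-1)·13; 0·4 + (-1)·13 + 5·13) = (50, 99, 52)
Ratio: 99/13 = 7.6154

7.6154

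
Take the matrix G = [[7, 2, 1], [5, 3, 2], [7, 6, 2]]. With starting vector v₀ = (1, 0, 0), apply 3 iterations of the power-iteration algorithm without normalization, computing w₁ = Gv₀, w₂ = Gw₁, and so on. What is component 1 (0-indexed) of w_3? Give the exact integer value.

708

w1 = Gv₀ = (7·1 + 2·0 + 1·0; 5·1 + 3·0 + 2·0; 7·1 + 6·0 + 2·0) = (7, 5, 7)
w2 = Gw1 = (7·7 + 2·5 + 1·7; 5·7 + 3·5 + 2·7; 7·7 + 6·5 + 2·7) = (66, 64, 93)
w3 = Gw2 = (683, 708, 1032)
The requested component of w3 is 708.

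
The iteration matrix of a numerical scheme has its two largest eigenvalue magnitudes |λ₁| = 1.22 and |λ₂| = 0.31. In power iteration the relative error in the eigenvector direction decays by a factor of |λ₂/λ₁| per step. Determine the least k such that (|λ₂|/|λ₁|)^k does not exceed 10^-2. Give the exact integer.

|λ₂/λ₁| = 0.31/1.22 = 0.25410
Need k ≥ ln(10^-2) / ln(0.25410) = -4.6052 / -1.3700 ≈ 3.361
Smallest integer k satisfying the bound: 4

4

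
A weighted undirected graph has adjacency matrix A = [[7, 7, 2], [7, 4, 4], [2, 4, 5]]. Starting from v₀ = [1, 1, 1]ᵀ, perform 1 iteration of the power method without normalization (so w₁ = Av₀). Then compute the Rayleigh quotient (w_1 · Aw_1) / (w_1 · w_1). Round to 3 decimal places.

14.420

w1 = Av₀ = (7·1 + 7·1 + 2·1; 7·1 + 4·1 + 4·1; 2·1 + 4·1 + 5·1) = (16, 15, 11)
Aw1 = (239, 216, 147)
w1·Aw1 = 16·239 + 15·216 + 11·147 = 8681; w1·w1 = 16·16 + 15·15 + 11·11 = 602
λ ≈ 8681/602 = 14.420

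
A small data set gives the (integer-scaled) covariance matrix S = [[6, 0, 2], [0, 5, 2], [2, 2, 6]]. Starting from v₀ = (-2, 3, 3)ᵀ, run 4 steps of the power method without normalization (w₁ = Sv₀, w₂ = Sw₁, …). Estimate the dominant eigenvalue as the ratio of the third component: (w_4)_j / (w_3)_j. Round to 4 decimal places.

w1 = Sv₀ = (-6, 21, 20)
w2 = Sw1 = (4, 145, 150)
w3 = Sw2 = (324, 1025, 1198)
w4 = Sw3 = (4340, 7521, 9886)
Ratio at component: 9886 / 1198 = 8.2521

8.2521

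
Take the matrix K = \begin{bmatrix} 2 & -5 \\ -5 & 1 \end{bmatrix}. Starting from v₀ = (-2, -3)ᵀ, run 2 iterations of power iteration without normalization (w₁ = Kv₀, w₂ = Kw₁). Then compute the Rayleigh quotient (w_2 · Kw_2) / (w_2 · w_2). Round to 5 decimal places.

λ ≈ -1.45491

w1 = Kv₀ = (2·(-2) + (-5)·(-3); (-5)·(-2) + 1·(-3)) = (11, 7)
w2 = Kw1 = (2·11 + (-5)·7; (-5)·11 + 1·7) = (-13, -48)
Kw2 = (214, 17)
w2·Kw2 = (-13)·214 + (-48)·17 = -3598; w2·w2 = (-13)·(-13) + (-48)·(-48) = 2473
λ ≈ -3598/2473 = -1.45491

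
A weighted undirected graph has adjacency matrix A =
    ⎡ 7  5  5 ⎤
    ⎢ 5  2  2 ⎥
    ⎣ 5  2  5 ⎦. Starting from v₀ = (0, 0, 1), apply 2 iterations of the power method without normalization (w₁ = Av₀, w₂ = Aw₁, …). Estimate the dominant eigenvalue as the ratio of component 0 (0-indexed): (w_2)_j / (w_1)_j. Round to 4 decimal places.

14.0000

w1 = Av₀ = (7·0 + 5·0 + 5·1; 5·0 + 2·0 + 2·1; 5·0 + 2·0 + 5·1) = (5, 2, 5)
w2 = Aw1 = (7·5 + 5·2 + 5·5; 5·5 + 2·2 + 2·5; 5·5 + 2·2 + 5·5) = (70, 39, 54)
Ratio at component: 70 / 5 = 14.0000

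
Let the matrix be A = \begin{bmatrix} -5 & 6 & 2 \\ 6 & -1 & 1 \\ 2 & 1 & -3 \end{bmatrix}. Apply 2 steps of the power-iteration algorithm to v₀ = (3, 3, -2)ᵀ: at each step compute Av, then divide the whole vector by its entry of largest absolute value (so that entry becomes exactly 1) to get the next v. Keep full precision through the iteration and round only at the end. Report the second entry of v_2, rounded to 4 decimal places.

-0.0354

Av0 = (-1.00000, 13.00000, 15.00000); divide by 15.00000 → v1 = (-0.06667, 0.86667, 1.00000)
Av1 = (7.53333, -0.26667, -2.26667); divide by 7.53333 → v2 = (1.00000, -0.03540, -0.30088)
Requested entry of v2: -4/113 = -0.0354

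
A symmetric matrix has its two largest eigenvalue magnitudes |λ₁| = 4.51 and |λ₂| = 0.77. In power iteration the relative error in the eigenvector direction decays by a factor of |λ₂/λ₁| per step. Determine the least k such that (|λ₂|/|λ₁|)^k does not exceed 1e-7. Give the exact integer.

10

|λ₂/λ₁| = 0.77/4.51 = 0.17073
Need k ≥ ln(1e-7) / ln(0.17073) = -16.1181 / -1.7677 ≈ 9.118
Smallest integer k satisfying the bound: 10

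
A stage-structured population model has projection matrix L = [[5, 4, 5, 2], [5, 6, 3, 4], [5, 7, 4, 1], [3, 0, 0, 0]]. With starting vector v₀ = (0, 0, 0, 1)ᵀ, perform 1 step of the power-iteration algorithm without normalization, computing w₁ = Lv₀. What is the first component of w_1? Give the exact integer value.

2

w1 = Lv₀ = (5·0 + 4·0 + 5·0 + 2·1; 5·0 + 6·0 + 3·0 + 4·1; 5·0 + 7·0 + 4·0 + 1·1; 3·0 + 0·0 + 0·0 + 0·1) = (2, 4, 1, 0)
The requested component of w1 is 2.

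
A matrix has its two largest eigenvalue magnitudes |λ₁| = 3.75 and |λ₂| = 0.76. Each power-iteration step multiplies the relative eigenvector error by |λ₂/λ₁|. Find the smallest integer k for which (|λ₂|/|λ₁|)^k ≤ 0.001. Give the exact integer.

|λ₂/λ₁| = 0.76/3.75 = 0.20267
Need k ≥ ln(0.001) / ln(0.20267) = -6.9078 / -1.5962 ≈ 4.328
Smallest integer k satisfying the bound: 5

5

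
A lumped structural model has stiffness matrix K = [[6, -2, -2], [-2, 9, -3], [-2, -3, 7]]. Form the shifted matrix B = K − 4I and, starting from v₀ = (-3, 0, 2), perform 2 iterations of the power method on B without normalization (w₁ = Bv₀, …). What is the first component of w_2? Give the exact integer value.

B = K − 4I has rows (2, -2, -2); (-2, 5, -3); (-2, -3, 3)
w1 = Bv₀ = (2·(-3) + (-2)·0 + (-2)·2; (-2)·(-3) + 5·0 + (-3)·2; (-2)·(-3) + (-3)·0 + 3·2) = (-10, 0, 12)
w2 = Bw1 = (2·(-10) + (-2)·0 + (-2)·12; (-2)·(-10) + 5·0 + (-3)·12; (-2)·(-10) + (-3)·0 + 3·12) = (-44, -16, 56)
Requested component of w2: -44

-44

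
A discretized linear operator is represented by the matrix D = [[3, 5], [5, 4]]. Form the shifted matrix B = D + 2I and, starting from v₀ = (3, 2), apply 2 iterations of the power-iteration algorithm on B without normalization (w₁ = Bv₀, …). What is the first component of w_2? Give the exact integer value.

B = D + 2I has rows (5, 5); (5, 6)
w1 = Bv₀ = (25, 27)
w2 = Bw1 = (260, 287)
Requested component of w2: 260

260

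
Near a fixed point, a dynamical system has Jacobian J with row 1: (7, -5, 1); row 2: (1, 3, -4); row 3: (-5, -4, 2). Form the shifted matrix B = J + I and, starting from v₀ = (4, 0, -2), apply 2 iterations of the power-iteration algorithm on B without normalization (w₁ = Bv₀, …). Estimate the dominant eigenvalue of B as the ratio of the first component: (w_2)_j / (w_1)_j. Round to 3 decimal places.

μ ≈ 5.133

B = J + I has rows (8, -5, 1); (1, 4, -4); (-5, -4, 3)
w1 = Bv₀ = (8·4 + (-5)·0 + 1·(-2); 1·4 + 4·0 + (-4)·(-2); (-5)·4 + (-4)·0 + 3·(-2)) = (30, 12, -26)
w2 = Bw1 = (8·30 + (-5)·12 + 1·(-26); 1·30 + 4·12 + (-4)·(-26); (-5)·30 + (-4)·12 + 3·(-26)) = (154, 182, -276)
Ratio: 154/30 = 5.133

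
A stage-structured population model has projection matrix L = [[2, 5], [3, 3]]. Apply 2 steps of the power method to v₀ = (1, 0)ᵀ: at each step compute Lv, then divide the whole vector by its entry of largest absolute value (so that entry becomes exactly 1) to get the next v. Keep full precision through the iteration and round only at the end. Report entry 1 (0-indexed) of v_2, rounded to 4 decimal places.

Lv0 = (2.00000, 3.00000); divide by 3.00000 → v1 = (0.66667, 1.00000)
Lv1 = (6.33333, 5.00000); divide by 6.33333 → v2 = (1.00000, 0.78947)
Requested entry of v2: 15/19 = 0.7895

0.7895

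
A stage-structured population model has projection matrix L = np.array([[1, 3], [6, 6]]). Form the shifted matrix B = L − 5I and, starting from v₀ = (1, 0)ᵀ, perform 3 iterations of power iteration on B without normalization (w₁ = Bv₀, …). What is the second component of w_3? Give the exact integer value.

186

B = L − 5I has rows (-4, 3); (6, 1)
w1 = Bv₀ = (-4, 6)
w2 = Bw1 = (34, -18)
w3 = Bw2 = (-190, 186)
Requested component of w3: 186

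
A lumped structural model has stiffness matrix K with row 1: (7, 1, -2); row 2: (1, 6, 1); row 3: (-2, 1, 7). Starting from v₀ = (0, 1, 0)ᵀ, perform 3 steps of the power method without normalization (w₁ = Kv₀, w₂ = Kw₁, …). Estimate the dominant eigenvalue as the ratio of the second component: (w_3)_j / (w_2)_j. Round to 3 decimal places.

λ ≈ 6.579

w1 = Kv₀ = (1, 6, 1)
w2 = Kw1 = (11, 38, 11)
w3 = Kw2 = (93, 250, 93)
Ratio at component: 250 / 38 = 6.579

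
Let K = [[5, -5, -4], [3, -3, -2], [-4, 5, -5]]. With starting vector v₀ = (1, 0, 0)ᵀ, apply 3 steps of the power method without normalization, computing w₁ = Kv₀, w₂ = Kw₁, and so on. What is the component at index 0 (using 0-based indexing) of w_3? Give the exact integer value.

0

w1 = Kv₀ = (5, 3, -4)
w2 = Kw1 = (26, 14, 15)
w3 = Kw2 = (0, 6, -109)
The requested component of w3 is 0.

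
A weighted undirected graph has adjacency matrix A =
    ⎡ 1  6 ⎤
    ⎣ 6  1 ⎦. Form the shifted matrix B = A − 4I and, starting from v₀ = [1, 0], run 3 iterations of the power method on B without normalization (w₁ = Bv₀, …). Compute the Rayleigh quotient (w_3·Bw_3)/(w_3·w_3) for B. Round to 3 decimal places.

-8.984

B = A − 4I has rows (-3, 6); (6, -3)
w1 = Bv₀ = (-3, 6)
w2 = Bw1 = (45, -36)
w3 = Bw2 = (-351, 378)
Bw3 = (3321, -3240)
w3·Bw3 = -2390391; w3·w3 = 266085; μ ≈ -2390391/266085 = -8.984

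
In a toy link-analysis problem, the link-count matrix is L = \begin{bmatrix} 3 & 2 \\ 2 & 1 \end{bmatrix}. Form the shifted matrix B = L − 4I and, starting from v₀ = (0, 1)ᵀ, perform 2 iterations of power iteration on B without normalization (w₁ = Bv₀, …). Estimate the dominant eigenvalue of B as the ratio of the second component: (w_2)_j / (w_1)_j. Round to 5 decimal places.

-4.33333

B = L − 4I has rows (-1, 2); (2, -3)
w1 = Bv₀ = ((-1)·0 + 2·1; 2·0 + (-3)·1) = (2, -3)
w2 = Bw1 = ((-1)·2 + 2·(-3); 2·2 + (-3)·(-3)) = (-8, 13)
Ratio: 13/-3 = -4.33333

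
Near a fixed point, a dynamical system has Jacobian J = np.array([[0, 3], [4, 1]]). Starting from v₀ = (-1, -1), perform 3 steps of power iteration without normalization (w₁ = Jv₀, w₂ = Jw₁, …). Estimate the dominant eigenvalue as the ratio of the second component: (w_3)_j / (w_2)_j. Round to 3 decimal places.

w1 = Jv₀ = (0·(-1) + 3·(-1); 4·(-1) + 1·(-1)) = (-3, -5)
w2 = Jw1 = (0·(-3) + 3·(-5); 4·(-3) + 1·(-5)) = (-15, -17)
w3 = Jw2 = (-51, -77)
Ratio at component: -77 / -17 = 4.529

4.529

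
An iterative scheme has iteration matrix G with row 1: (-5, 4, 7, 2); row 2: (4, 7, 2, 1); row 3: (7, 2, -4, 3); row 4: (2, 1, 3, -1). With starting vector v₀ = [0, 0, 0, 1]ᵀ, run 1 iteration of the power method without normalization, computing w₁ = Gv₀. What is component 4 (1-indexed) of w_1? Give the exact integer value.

-1

w1 = Gv₀ = ((-5)·0 + 4·0 + 7·0 + 2·1; 4·0 + 7·0 + 2·0 + 1·1; 7·0 + 2·0 + (-4)·0 + 3·1; 2·0 + 1·0 + 3·0 + (-1)·1) = (2, 1, 3, -1)
The requested component of w1 is -1.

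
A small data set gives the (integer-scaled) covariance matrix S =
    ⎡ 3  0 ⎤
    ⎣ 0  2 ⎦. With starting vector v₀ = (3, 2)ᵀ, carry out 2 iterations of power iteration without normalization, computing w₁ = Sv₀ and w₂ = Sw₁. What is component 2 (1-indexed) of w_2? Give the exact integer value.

8

w1 = Sv₀ = (9, 4)
w2 = Sw1 = (27, 8)
The requested component of w2 is 8.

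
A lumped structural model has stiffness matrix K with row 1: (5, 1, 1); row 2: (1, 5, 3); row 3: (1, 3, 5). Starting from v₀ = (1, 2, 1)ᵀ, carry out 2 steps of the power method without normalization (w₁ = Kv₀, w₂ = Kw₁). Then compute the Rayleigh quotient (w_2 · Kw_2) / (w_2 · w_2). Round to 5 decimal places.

w1 = Kv₀ = (8, 14, 12)
w2 = Kw1 = (66, 114, 110)
Kw2 = (554, 966, 958)
w2·Kw2 = 66·554 + 114·966 + 110·958 = 252068; w2·w2 = 66·66 + 114·114 + 110·110 = 29452
λ ≈ 252068/29452 = 8.55860

λ ≈ 8.55860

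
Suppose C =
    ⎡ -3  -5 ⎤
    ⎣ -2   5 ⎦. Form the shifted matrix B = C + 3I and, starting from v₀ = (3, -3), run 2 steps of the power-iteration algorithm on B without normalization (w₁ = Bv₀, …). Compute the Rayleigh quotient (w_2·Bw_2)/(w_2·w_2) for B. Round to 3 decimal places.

B = C + 3I has rows (0, -5); (-2, 8)
w1 = Bv₀ = (15, -30)
w2 = Bw1 = (150, -270)
Bw2 = (1350, -2460)
w2·Bw2 = 866700; w2·w2 = 95400; μ ≈ 866700/95400 = 9.085

9.085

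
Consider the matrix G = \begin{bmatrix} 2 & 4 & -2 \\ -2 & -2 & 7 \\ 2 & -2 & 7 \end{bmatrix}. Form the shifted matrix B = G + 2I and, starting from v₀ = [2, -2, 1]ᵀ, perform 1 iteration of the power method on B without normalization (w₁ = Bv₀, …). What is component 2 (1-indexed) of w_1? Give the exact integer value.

3

B = G + 2I has rows (4, 4, -2); (-2, 0, 7); (2, -2, 9)
w1 = Bv₀ = (-2, 3, 17)
Requested component of w1: 3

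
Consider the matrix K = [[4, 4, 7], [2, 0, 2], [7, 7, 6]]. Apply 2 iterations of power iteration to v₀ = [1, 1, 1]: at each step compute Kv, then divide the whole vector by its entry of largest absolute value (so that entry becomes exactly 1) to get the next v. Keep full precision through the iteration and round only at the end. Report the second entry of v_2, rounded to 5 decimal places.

0.27668

Kv0 = (15.000000, 4.000000, 20.000000); divide by 20.000000 → v1 = (0.750000, 0.200000, 1.000000)
Kv1 = (10.800000, 3.500000, 12.650000); divide by 12.650000 → v2 = (0.853755, 0.276680, 1.000000)
Requested entry of v2: 70/253 = 0.27668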